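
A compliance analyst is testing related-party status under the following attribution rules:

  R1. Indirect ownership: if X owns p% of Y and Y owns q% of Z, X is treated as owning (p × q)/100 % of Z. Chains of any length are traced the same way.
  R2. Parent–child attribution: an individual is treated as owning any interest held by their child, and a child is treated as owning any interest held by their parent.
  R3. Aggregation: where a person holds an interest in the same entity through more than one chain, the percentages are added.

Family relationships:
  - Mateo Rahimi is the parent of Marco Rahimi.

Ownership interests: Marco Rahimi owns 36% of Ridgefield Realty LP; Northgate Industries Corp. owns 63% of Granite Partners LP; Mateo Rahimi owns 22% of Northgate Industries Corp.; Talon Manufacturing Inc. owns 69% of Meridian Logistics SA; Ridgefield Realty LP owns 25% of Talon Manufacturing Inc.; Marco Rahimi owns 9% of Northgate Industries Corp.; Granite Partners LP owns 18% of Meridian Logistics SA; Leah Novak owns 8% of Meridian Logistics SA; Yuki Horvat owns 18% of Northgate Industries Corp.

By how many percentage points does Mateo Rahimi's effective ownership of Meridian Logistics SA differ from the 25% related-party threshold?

15.2746

By parent–child attribution (R2), Mateo Rahimi is treated as also owning Marco Rahimi's interest in Northgate Industries Corp, giving 22% + 9% = 31%.
By parent–child attribution (R2), Mateo Rahimi is treated as owning Marco Rahimi's 36% interest in Ridgefield Realty LP.
Chain via Northgate Industries Corp. → Granite Partners LP (R1): 31% × 63% × 18% = 3.5154% of Meridian Logistics SA.
Chain via Ridgefield Realty LP → Talon Manufacturing Inc. (R1): 36% × 25% × 69% = 6.21% of Meridian Logistics SA.
Aggregating (R3): 3.5154% + 6.21% = 9.7254%.
9.7254% falls short of the 25% threshold by 15.2746 percentage points.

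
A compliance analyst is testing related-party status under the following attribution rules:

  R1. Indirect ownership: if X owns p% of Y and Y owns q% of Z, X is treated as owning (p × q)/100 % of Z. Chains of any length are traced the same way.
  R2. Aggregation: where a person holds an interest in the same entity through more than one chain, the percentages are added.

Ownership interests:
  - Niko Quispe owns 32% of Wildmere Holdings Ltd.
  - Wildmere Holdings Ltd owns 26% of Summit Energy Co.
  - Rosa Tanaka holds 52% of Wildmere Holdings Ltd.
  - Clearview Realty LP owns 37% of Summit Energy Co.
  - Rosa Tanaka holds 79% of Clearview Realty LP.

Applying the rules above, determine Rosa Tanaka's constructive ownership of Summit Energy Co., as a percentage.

Chain via Wildmere Holdings Ltd (R1): 52% × 26% = 13.52% of Summit Energy Co.
Chain via Clearview Realty LP (R1): 79% × 37% = 29.23% of Summit Energy Co.
Aggregating (R2): 13.52% + 29.23% = 42.75%.

42.75%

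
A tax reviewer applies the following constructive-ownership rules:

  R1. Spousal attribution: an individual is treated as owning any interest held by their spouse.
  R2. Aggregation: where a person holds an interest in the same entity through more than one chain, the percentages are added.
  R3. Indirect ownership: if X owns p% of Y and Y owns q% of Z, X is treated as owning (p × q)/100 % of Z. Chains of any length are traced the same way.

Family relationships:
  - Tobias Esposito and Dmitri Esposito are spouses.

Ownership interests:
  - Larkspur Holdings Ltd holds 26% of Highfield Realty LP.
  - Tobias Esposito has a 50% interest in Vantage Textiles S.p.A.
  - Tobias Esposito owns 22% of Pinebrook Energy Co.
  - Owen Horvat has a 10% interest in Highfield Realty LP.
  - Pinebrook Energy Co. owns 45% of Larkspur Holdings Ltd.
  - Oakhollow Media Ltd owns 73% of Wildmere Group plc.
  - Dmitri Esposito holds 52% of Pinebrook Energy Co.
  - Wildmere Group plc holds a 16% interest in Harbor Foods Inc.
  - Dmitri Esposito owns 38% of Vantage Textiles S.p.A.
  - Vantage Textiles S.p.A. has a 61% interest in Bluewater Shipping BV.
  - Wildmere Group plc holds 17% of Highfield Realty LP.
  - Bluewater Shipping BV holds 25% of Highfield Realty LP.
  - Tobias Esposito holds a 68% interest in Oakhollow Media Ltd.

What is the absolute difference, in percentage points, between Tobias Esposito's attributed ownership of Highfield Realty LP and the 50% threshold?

19.4832

By spousal attribution (R1), Tobias Esposito is treated as also owning Dmitri Esposito's interest in Vantage Textiles S.p.A, giving 50% + 38% = 88%.
By spousal attribution (R1), Tobias Esposito is treated as also owning Dmitri Esposito's interest in Pinebrook Energy Co, giving 22% + 52% = 74%.
Chain via Oakhollow Media Ltd → Wildmere Group plc (R3): 68% × 73% × 17% = 8.4388% of Highfield Realty LP.
Chain via Vantage Textiles S.p.A. → Bluewater Shipping BV (R3): 88% × 61% × 25% = 13.42% of Highfield Realty LP.
Chain via Pinebrook Energy Co. → Larkspur Holdings Ltd (R3): 74% × 45% × 26% = 8.658% of Highfield Realty LP.
Aggregating (R2): 8.4388% + 13.42% + 8.658% = 30.5168%.
30.5168% falls short of the 50% threshold by 19.4832 percentage points.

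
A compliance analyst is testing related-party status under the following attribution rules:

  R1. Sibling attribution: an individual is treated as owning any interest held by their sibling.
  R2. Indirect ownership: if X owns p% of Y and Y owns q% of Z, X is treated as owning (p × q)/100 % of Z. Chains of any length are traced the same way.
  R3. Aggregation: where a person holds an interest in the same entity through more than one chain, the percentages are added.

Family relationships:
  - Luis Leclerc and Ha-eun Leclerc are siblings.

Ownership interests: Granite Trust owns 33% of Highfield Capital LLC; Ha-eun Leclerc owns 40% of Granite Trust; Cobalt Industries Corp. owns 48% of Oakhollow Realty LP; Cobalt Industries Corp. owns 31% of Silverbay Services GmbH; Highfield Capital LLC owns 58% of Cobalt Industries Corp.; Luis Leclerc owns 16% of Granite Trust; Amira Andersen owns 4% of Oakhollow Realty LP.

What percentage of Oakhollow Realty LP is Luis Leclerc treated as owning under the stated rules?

5.144832%

By sibling attribution (R1), Luis Leclerc is treated as also owning Ha-eun Leclerc's interest in Granite Trust, giving 16% + 40% = 56%.
Chain via Granite Trust → Highfield Capital LLC → Cobalt Industries Corp. (R2): 56% × 33% × 58% × 48% = 5.144832% of Oakhollow Realty LP.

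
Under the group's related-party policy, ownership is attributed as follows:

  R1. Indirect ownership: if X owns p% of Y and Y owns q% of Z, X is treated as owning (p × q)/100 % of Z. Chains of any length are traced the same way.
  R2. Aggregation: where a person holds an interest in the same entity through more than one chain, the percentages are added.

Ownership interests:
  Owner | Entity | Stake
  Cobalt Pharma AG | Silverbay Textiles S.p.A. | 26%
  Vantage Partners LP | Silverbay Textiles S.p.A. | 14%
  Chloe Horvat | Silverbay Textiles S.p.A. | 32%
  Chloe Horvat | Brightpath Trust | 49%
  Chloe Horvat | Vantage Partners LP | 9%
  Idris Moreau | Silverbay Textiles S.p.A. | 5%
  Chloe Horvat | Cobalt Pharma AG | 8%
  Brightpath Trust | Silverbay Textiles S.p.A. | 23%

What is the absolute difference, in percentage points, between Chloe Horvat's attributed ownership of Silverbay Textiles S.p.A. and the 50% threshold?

Chain via Vantage Partners LP (R1): 9% × 14% = 1.26% of Silverbay Textiles S.p.A.
Chain via Cobalt Pharma AG (R1): 8% × 26% = 2.08% of Silverbay Textiles S.p.A.
Chain via Brightpath Trust (R1): 49% × 23% = 11.27% of Silverbay Textiles S.p.A.
Direct interest in Silverbay Textiles S.p.A: 32%.
Aggregating (R2): 1.26% + 2.08% + 11.27% + 32% = 46.61%.
46.61% falls short of the 50% threshold by 3.39 percentage points.

3.39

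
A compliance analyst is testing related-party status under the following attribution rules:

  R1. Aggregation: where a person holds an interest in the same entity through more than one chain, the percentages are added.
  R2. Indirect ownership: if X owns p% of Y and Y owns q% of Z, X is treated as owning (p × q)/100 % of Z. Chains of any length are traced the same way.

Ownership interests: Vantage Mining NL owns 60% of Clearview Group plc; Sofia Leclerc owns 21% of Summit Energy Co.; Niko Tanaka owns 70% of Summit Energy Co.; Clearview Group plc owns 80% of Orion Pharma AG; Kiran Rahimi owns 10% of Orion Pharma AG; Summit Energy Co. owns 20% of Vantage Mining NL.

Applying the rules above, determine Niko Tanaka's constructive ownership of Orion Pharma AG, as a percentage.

6.72%

Chain via Summit Energy Co. → Vantage Mining NL → Clearview Group plc (R2): 70% × 20% × 60% × 80% = 6.72% of Orion Pharma AG.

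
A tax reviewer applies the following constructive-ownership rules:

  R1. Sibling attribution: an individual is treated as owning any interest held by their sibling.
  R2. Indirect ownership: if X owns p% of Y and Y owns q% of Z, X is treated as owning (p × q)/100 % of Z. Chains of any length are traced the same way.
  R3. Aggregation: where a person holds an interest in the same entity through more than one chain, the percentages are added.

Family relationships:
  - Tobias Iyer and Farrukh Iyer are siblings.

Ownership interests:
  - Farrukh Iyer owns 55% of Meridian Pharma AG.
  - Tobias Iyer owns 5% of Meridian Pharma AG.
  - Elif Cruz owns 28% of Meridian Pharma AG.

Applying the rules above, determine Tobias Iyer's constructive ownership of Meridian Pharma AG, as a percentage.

By sibling attribution (R1), Tobias Iyer is treated as also owning Farrukh Iyer's interest in Meridian Pharma AG, giving 5% + 55% = 60%.
Direct interest in Meridian Pharma AG: 60%.

60%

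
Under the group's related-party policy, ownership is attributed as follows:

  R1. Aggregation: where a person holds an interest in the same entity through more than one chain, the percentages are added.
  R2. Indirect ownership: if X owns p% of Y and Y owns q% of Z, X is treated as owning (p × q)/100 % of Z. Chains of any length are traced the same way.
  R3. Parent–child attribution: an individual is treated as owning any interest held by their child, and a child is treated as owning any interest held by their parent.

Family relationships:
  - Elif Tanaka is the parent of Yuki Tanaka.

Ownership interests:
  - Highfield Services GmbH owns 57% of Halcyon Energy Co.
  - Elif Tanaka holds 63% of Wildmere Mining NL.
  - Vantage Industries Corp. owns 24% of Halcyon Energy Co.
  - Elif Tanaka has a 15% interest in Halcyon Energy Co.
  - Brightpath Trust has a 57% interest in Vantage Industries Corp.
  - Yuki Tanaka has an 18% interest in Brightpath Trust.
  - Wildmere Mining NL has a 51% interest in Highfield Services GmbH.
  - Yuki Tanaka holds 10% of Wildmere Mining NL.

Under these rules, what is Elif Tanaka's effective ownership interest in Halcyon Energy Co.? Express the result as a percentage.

By parent–child attribution (R3), Elif Tanaka is treated as also owning Yuki Tanaka's interest in Wildmere Mining NL, giving 63% + 10% = 73%.
By parent–child attribution (R3), Elif Tanaka is treated as owning Yuki Tanaka's 18% interest in Brightpath Trust.
Chain via Wildmere Mining NL → Highfield Services GmbH (R2): 73% × 51% × 57% = 21.2211% of Halcyon Energy Co.
Direct interest in Halcyon Energy Co: 15%.
Chain via Brightpath Trust → Vantage Industries Corp. (R2): 18% × 57% × 24% = 2.4624% of Halcyon Energy Co.
Aggregating (R1): 21.2211% + 15% + 2.4624% = 38.6835%.

38.6835%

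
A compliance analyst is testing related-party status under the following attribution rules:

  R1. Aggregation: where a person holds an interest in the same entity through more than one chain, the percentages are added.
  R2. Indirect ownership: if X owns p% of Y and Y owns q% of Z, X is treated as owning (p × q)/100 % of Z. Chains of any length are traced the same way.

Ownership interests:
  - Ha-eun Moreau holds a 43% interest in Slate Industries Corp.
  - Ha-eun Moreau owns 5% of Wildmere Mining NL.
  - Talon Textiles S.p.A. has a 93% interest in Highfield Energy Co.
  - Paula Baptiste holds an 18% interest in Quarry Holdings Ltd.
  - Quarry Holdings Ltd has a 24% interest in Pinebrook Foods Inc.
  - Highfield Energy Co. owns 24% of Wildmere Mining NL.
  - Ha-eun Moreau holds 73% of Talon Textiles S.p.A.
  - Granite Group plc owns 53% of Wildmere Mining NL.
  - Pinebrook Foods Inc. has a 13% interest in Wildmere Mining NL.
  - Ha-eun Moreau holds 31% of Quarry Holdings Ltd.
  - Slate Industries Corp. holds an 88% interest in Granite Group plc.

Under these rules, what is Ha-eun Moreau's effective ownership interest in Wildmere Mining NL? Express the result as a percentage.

42.316%

Chain via Slate Industries Corp. → Granite Group plc (R2): 43% × 88% × 53% = 20.0552% of Wildmere Mining NL.
Chain via Quarry Holdings Ltd → Pinebrook Foods Inc. (R2): 31% × 24% × 13% = 0.9672% of Wildmere Mining NL.
Chain via Talon Textiles S.p.A. → Highfield Energy Co. (R2): 73% × 93% × 24% = 16.2936% of Wildmere Mining NL.
Direct interest in Wildmere Mining NL: 5%.
Aggregating (R1): 20.0552% + 0.9672% + 16.2936% + 5% = 42.316%.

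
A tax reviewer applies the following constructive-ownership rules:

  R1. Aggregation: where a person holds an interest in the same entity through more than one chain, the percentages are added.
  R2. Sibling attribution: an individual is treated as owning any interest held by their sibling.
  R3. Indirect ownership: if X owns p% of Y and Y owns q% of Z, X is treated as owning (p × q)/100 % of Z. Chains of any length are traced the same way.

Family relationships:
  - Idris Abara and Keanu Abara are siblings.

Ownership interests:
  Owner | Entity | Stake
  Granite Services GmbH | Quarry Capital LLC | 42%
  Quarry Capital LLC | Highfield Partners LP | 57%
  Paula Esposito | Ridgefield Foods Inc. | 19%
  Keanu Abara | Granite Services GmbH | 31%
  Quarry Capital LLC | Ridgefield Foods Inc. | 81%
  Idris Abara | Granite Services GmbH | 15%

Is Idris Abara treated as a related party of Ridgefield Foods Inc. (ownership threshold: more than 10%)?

By sibling attribution (R2), Idris Abara is treated as also owning Keanu Abara's interest in Granite Services GmbH, giving 15% + 31% = 46%.
Chain via Granite Services GmbH → Quarry Capital LLC (R3): 46% × 42% × 81% = 15.6492% of Ridgefield Foods Inc.
15.6492% exceeds the 10% threshold, so Idris is a related party to Ridgefield Foods Inc.

Yes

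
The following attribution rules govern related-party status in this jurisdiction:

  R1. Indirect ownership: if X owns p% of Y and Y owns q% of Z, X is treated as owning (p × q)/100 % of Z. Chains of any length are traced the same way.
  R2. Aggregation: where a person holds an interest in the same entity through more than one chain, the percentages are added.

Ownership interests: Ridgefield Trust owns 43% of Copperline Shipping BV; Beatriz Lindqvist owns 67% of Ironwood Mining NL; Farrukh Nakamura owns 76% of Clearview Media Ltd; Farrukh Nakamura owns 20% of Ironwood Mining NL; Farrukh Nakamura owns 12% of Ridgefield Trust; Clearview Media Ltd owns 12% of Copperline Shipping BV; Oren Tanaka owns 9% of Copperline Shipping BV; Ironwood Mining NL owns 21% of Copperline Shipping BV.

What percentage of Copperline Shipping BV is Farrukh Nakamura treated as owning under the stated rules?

Chain via Ironwood Mining NL (R1): 20% × 21% = 4.2% of Copperline Shipping BV.
Chain via Ridgefield Trust (R1): 12% × 43% = 5.16% of Copperline Shipping BV.
Chain via Clearview Media Ltd (R1): 76% × 12% = 9.12% of Copperline Shipping BV.
Aggregating (R2): 4.2% + 5.16% + 9.12% = 18.48%.

18.48%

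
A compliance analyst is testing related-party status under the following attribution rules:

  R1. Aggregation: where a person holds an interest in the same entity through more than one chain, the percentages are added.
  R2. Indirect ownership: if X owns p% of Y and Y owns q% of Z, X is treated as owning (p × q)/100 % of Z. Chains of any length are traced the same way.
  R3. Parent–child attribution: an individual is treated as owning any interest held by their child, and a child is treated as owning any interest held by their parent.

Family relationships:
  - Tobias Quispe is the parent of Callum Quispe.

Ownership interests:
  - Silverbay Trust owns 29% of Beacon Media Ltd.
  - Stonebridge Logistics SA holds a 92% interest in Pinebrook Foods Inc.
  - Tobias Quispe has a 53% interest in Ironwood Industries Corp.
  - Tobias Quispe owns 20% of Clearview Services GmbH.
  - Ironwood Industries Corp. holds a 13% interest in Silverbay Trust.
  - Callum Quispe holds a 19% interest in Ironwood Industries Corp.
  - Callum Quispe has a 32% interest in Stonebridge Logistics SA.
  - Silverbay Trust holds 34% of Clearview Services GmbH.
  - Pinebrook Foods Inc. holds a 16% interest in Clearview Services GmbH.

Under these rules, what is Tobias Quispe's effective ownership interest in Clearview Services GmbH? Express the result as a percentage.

By parent–child attribution (R3), Tobias Quispe is treated as also owning Callum Quispe's interest in Ironwood Industries Corp, giving 53% + 19% = 72%.
By parent–child attribution (R3), Tobias Quispe is treated as owning Callum Quispe's 32% interest in Stonebridge Logistics SA.
Chain via Ironwood Industries Corp. → Silverbay Trust (R2): 72% × 13% × 34% = 3.1824% of Clearview Services GmbH.
Direct interest in Clearview Services GmbH: 20%.
Chain via Stonebridge Logistics SA → Pinebrook Foods Inc. (R2): 32% × 92% × 16% = 4.7104% of Clearview Services GmbH.
Aggregating (R1): 3.1824% + 20% + 4.7104% = 27.8928%.

27.8928%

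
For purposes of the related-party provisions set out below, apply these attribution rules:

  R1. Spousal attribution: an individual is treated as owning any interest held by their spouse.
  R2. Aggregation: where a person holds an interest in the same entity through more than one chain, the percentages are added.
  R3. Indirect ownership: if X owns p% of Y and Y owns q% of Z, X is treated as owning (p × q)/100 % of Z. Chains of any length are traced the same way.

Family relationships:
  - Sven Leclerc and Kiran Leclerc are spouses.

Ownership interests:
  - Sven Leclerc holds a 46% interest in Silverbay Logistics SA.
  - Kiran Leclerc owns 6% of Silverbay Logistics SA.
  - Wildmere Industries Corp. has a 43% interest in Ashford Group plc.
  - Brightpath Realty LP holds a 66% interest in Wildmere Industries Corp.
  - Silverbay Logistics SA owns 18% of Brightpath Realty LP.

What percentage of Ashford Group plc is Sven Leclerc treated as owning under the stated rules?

By spousal attribution (R1), Sven Leclerc is treated as also owning Kiran Leclerc's interest in Silverbay Logistics SA, giving 46% + 6% = 52%.
Chain via Silverbay Logistics SA → Brightpath Realty LP → Wildmere Industries Corp. (R3): 52% × 18% × 66% × 43% = 2.656368% of Ashford Group plc.

2.656368%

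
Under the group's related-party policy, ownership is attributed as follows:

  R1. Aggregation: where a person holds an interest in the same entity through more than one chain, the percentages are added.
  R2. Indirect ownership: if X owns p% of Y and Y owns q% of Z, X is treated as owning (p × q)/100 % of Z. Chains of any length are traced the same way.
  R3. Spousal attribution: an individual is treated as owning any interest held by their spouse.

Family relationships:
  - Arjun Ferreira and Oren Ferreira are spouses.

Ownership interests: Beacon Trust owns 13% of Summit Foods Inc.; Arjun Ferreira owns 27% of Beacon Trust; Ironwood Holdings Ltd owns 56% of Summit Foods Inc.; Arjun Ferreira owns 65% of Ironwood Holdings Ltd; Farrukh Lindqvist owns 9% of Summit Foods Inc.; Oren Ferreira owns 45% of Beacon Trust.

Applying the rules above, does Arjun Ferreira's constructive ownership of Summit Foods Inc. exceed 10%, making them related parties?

Yes

By spousal attribution (R3), Arjun Ferreira is treated as also owning Oren Ferreira's interest in Beacon Trust, giving 27% + 45% = 72%.
Chain via Ironwood Holdings Ltd (R2): 65% × 56% = 36.4% of Summit Foods Inc.
Chain via Beacon Trust (R2): 72% × 13% = 9.36% of Summit Foods Inc.
Aggregating (R1): 36.4% + 9.36% = 45.76%.
45.76% exceeds the 10% threshold, so Arjun is a related party to Summit Foods Inc.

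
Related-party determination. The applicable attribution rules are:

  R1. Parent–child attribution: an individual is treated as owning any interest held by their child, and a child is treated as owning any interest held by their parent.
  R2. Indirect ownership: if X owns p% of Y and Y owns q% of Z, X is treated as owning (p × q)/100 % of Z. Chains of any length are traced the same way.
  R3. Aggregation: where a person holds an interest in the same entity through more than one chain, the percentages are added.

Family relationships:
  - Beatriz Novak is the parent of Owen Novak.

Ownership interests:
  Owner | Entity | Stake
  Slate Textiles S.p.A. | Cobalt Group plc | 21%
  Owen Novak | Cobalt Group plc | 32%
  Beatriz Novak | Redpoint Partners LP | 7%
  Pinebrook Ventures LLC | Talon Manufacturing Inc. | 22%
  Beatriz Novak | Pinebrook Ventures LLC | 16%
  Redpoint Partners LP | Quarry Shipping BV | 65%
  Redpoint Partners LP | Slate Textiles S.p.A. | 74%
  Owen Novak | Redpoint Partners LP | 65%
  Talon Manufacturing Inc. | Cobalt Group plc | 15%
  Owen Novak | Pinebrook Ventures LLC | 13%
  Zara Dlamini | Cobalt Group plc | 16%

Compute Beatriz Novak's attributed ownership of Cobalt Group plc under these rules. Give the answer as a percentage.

By parent–child attribution (R1), Beatriz Novak is treated as also owning Owen Novak's interest in Redpoint Partners LP, giving 7% + 65% = 72%.
By parent–child attribution (R1), Beatriz Novak is treated as also owning Owen Novak's interest in Pinebrook Ventures LLC, giving 16% + 13% = 29%.
By parent–child attribution (R1), Beatriz Novak is treated as owning Owen Novak's 32% interest in Cobalt Group plc.
Chain via Redpoint Partners LP → Slate Textiles S.p.A. (R2): 72% × 74% × 21% = 11.1888% of Cobalt Group plc.
Chain via Pinebrook Ventures LLC → Talon Manufacturing Inc. (R2): 29% × 22% × 15% = 0.957% of Cobalt Group plc.
Direct interest in Cobalt Group plc: 32%.
Aggregating (R3): 11.1888% + 0.957% + 32% = 44.1458%.

44.1458%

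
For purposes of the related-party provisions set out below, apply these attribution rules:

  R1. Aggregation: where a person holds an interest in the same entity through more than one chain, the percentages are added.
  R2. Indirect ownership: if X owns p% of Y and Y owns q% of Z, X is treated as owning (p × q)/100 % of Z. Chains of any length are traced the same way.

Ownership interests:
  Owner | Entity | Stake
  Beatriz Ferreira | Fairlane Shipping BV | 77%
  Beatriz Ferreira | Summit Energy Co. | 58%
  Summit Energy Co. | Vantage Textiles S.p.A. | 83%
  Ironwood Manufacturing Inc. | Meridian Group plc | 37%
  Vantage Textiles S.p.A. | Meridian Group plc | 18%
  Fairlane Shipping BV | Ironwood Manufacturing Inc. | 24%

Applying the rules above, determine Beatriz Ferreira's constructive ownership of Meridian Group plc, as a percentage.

Chain via Summit Energy Co. → Vantage Textiles S.p.A. (R2): 58% × 83% × 18% = 8.6652% of Meridian Group plc.
Chain via Fairlane Shipping BV → Ironwood Manufacturing Inc. (R2): 77% × 24% × 37% = 6.8376% of Meridian Group plc.
Aggregating (R1): 8.6652% + 6.8376% = 15.5028%.

15.5028%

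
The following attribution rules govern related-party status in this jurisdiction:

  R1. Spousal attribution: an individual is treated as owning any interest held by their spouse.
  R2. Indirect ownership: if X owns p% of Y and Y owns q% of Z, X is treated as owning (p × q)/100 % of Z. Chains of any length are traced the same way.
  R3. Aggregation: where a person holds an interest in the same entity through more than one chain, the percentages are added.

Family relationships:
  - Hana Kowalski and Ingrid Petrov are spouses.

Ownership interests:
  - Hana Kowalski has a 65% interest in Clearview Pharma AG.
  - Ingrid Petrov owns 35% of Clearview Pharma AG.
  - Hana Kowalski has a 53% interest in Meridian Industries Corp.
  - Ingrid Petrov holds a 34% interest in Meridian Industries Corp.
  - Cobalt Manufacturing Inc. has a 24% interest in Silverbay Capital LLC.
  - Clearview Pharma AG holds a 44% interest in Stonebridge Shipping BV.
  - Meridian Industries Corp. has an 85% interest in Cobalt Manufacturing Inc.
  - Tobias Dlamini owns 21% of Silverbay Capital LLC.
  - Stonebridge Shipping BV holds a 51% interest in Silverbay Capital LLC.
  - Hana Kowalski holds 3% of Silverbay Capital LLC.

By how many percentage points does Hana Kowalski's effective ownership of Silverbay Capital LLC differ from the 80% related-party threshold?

By spousal attribution (R1), Hana Kowalski is treated as also owning Ingrid Petrov's interest in Meridian Industries Corp, giving 53% + 34% = 87%.
By spousal attribution (R1), Hana Kowalski is treated as also owning Ingrid Petrov's interest in Clearview Pharma AG, giving 65% + 35% = 100%.
Chain via Meridian Industries Corp. → Cobalt Manufacturing Inc. (R2): 87% × 85% × 24% = 17.748% of Silverbay Capital LLC.
Chain via Clearview Pharma AG → Stonebridge Shipping BV (R2): 100% × 44% × 51% = 22.44% of Silverbay Capital LLC.
Direct interest in Silverbay Capital LLC: 3%.
Aggregating (R3): 17.748% + 22.44% + 3% = 43.188%.
43.188% falls short of the 80% threshold by 36.812 percentage points.

36.812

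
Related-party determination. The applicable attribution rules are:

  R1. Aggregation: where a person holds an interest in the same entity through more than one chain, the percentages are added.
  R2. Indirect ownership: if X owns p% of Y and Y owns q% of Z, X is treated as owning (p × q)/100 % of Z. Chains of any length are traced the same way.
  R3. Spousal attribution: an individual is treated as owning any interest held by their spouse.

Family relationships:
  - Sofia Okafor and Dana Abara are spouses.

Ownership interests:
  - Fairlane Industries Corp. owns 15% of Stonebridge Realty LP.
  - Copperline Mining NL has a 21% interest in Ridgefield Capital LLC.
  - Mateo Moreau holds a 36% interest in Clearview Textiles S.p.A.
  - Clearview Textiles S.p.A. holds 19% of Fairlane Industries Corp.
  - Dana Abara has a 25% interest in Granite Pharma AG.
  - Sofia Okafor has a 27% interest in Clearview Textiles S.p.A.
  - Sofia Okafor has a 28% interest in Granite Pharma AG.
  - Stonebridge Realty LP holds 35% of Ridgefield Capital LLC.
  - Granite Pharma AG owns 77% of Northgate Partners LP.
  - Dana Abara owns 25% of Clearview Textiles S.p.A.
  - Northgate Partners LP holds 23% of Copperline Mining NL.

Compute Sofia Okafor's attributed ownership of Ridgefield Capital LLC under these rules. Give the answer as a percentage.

By spousal attribution (R3), Sofia Okafor is treated as also owning Dana Abara's interest in Granite Pharma AG, giving 28% + 25% = 53%.
By spousal attribution (R3), Sofia Okafor is treated as also owning Dana Abara's interest in Clearview Textiles S.p.A, giving 27% + 25% = 52%.
Chain via Granite Pharma AG → Northgate Partners LP → Copperline Mining NL (R2): 53% × 77% × 23% × 21% = 1.971123% of Ridgefield Capital LLC.
Chain via Clearview Textiles S.p.A. → Fairlane Industries Corp. → Stonebridge Realty LP (R2): 52% × 19% × 15% × 35% = 0.5187% of Ridgefield Capital LLC.
Aggregating (R1): 1.971123% + 0.5187% = 2.489823%.

2.489823%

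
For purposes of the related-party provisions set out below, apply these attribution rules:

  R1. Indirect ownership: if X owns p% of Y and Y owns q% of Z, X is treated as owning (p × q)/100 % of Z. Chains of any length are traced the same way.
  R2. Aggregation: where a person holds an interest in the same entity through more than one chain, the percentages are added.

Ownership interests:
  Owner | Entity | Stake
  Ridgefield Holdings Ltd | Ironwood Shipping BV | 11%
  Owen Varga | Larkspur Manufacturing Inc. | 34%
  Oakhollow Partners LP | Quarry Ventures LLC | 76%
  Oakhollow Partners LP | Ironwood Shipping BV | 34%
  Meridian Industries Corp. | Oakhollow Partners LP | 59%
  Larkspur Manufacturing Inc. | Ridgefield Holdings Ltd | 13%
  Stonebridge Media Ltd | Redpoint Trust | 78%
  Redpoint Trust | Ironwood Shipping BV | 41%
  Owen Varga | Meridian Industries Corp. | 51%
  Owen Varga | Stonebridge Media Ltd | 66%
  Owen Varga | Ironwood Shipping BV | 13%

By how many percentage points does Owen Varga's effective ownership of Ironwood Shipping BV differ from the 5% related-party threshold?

39.8236

Chain via Larkspur Manufacturing Inc. → Ridgefield Holdings Ltd (R1): 34% × 13% × 11% = 0.4862% of Ironwood Shipping BV.
Chain via Stonebridge Media Ltd → Redpoint Trust (R1): 66% × 78% × 41% = 21.1068% of Ironwood Shipping BV.
Chain via Meridian Industries Corp. → Oakhollow Partners LP (R1): 51% × 59% × 34% = 10.2306% of Ironwood Shipping BV.
Direct interest in Ironwood Shipping BV: 13%.
Aggregating (R2): 0.4862% + 21.1068% + 10.2306% + 13% = 44.8236%.
44.8236% exceeds the 5% threshold by 39.8236 percentage points.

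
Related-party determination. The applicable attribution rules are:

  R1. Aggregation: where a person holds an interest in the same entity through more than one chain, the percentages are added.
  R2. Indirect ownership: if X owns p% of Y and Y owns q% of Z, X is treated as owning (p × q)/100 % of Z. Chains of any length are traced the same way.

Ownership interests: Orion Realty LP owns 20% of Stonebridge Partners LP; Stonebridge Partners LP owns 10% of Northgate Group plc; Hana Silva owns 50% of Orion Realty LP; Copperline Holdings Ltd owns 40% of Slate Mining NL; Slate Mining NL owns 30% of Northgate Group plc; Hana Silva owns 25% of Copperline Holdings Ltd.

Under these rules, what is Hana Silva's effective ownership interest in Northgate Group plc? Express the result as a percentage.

Chain via Copperline Holdings Ltd → Slate Mining NL (R2): 25% × 40% × 30% = 3% of Northgate Group plc.
Chain via Orion Realty LP → Stonebridge Partners LP (R2): 50% × 20% × 10% = 1% of Northgate Group plc.
Aggregating (R1): 3% + 1% = 4%.

4%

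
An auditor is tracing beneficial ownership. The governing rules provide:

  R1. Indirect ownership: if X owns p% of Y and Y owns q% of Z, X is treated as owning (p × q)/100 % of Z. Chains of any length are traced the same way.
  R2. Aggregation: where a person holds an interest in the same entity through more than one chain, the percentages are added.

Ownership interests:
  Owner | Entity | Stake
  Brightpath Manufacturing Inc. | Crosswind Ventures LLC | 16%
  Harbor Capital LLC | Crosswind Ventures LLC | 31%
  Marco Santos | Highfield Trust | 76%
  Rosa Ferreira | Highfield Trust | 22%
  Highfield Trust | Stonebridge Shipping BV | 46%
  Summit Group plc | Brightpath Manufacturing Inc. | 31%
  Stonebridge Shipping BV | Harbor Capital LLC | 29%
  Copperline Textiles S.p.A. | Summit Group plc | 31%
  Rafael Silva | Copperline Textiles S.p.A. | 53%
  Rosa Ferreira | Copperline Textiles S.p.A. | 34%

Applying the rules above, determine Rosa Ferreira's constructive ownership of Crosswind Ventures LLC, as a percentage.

1.432572%

Chain via Highfield Trust → Stonebridge Shipping BV → Harbor Capital LLC (R1): 22% × 46% × 29% × 31% = 0.909788% of Crosswind Ventures LLC.
Chain via Copperline Textiles S.p.A. → Summit Group plc → Brightpath Manufacturing Inc. (R1): 34% × 31% × 31% × 16% = 0.522784% of Crosswind Ventures LLC.
Aggregating (R2): 0.909788% + 0.522784% = 1.432572%.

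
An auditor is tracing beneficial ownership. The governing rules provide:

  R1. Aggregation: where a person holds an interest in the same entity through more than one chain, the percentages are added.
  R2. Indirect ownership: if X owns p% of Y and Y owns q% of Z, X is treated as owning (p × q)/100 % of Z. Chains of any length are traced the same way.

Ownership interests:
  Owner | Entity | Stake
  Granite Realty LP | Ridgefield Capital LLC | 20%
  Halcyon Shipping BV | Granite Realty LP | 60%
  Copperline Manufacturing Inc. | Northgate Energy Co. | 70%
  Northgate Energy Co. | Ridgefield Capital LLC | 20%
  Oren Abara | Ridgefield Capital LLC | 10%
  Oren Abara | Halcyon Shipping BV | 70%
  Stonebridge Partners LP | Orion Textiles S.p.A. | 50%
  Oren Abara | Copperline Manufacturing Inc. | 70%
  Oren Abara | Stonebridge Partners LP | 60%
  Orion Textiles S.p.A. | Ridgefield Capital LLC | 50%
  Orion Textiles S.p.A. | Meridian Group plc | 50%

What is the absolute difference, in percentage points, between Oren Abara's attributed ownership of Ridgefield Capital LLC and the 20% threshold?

Chain via Copperline Manufacturing Inc. → Northgate Energy Co. (R2): 70% × 70% × 20% = 9.8% of Ridgefield Capital LLC.
Chain via Halcyon Shipping BV → Granite Realty LP (R2): 70% × 60% × 20% = 8.4% of Ridgefield Capital LLC.
Chain via Stonebridge Partners LP → Orion Textiles S.p.A. (R2): 60% × 50% × 50% = 15% of Ridgefield Capital LLC.
Direct interest in Ridgefield Capital LLC: 10%.
Aggregating (R1): 9.8% + 8.4% + 15% + 10% = 43.2%.
43.2% exceeds the 20% threshold by 23.2 percentage points.

23.2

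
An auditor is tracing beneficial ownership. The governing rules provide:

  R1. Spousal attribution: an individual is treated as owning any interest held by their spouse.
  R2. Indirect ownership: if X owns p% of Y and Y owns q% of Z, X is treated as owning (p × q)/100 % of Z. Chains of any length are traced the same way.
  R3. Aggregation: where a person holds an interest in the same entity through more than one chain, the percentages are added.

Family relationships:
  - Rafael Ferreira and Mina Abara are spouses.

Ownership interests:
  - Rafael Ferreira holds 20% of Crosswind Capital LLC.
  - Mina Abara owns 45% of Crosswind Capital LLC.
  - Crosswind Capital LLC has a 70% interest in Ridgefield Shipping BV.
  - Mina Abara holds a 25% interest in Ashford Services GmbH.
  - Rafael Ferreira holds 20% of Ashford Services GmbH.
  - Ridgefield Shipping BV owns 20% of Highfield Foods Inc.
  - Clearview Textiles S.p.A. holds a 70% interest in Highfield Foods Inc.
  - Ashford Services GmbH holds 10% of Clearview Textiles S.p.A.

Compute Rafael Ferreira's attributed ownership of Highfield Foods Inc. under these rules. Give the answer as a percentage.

12.25%

By spousal attribution (R1), Rafael Ferreira is treated as also owning Mina Abara's interest in Ashford Services GmbH, giving 20% + 25% = 45%.
By spousal attribution (R1), Rafael Ferreira is treated as also owning Mina Abara's interest in Crosswind Capital LLC, giving 20% + 45% = 65%.
Chain via Ashford Services GmbH → Clearview Textiles S.p.A. (R2): 45% × 10% × 70% = 3.15% of Highfield Foods Inc.
Chain via Crosswind Capital LLC → Ridgefield Shipping BV (R2): 65% × 70% × 20% = 9.1% of Highfield Foods Inc.
Aggregating (R3): 3.15% + 9.1% = 12.25%.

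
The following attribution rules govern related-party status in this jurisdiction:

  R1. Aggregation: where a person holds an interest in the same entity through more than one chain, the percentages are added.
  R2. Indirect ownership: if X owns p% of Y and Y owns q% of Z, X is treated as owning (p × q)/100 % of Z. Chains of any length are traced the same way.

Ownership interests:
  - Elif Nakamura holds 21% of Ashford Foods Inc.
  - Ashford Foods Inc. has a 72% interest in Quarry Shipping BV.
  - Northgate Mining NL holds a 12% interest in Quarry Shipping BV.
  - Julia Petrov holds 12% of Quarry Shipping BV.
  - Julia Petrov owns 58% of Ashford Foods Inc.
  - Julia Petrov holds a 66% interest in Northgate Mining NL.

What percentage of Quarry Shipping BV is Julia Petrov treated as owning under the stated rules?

61.68%

Chain via Ashford Foods Inc. (R2): 58% × 72% = 41.76% of Quarry Shipping BV.
Chain via Northgate Mining NL (R2): 66% × 12% = 7.92% of Quarry Shipping BV.
Direct interest in Quarry Shipping BV: 12%.
Aggregating (R1): 41.76% + 7.92% + 12% = 61.68%.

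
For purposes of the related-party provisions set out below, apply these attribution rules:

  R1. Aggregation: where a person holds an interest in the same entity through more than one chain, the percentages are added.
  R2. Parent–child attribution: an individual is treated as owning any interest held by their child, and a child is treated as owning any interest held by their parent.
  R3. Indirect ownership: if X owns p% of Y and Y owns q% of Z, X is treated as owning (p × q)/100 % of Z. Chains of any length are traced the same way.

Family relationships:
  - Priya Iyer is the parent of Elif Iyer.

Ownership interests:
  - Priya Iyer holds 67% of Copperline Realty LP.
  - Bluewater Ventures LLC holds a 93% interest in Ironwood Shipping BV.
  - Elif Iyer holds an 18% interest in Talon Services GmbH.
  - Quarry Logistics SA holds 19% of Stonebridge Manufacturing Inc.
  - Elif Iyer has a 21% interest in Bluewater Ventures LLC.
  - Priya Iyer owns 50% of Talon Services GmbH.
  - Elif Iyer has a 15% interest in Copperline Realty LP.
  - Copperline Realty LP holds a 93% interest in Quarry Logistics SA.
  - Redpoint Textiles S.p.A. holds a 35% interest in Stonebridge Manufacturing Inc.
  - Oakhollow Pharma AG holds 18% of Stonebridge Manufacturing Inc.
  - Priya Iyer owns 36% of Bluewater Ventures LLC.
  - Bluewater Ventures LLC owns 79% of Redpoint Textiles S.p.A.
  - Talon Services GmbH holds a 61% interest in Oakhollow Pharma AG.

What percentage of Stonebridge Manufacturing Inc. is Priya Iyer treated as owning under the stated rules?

By parent–child attribution (R2), Priya Iyer is treated as also owning Elif Iyer's interest in Copperline Realty LP, giving 67% + 15% = 82%.
By parent–child attribution (R2), Priya Iyer is treated as also owning Elif Iyer's interest in Bluewater Ventures LLC, giving 36% + 21% = 57%.
By parent–child attribution (R2), Priya Iyer is treated as also owning Elif Iyer's interest in Talon Services GmbH, giving 50% + 18% = 68%.
Chain via Copperline Realty LP → Quarry Logistics SA (R3): 82% × 93% × 19% = 14.4894% of Stonebridge Manufacturing Inc.
Chain via Bluewater Ventures LLC → Redpoint Textiles S.p.A. (R3): 57% × 79% × 35% = 15.7605% of Stonebridge Manufacturing Inc.
Chain via Talon Services GmbH → Oakhollow Pharma AG (R3): 68% × 61% × 18% = 7.4664% of Stonebridge Manufacturing Inc.
Aggregating (R1): 14.4894% + 15.7605% + 7.4664% = 37.7163%.

37.7163%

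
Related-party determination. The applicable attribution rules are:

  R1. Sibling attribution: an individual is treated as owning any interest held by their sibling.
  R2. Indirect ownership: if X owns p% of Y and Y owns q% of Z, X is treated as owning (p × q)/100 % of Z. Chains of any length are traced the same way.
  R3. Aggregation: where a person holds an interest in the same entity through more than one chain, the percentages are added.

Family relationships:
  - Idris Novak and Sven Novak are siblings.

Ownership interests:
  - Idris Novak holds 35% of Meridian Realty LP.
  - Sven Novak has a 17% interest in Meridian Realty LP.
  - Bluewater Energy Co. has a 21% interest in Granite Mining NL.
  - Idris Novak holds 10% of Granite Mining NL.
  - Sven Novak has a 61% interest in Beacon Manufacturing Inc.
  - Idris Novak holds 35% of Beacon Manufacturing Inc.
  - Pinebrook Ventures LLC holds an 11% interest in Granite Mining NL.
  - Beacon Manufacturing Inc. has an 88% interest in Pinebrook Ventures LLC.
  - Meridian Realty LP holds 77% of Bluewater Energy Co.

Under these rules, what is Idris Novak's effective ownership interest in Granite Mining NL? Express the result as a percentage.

By sibling attribution (R1), Idris Novak is treated as also owning Sven Novak's interest in Meridian Realty LP, giving 35% + 17% = 52%.
By sibling attribution (R1), Idris Novak is treated as also owning Sven Novak's interest in Beacon Manufacturing Inc, giving 35% + 61% = 96%.
Chain via Meridian Realty LP → Bluewater Energy Co. (R2): 52% × 77% × 21% = 8.4084% of Granite Mining NL.
Chain via Beacon Manufacturing Inc. → Pinebrook Ventures LLC (R2): 96% × 88% × 11% = 9.2928% of Granite Mining NL.
Direct interest in Granite Mining NL: 10%.
Aggregating (R3): 8.4084% + 9.2928% + 10% = 27.7012%.

27.7012%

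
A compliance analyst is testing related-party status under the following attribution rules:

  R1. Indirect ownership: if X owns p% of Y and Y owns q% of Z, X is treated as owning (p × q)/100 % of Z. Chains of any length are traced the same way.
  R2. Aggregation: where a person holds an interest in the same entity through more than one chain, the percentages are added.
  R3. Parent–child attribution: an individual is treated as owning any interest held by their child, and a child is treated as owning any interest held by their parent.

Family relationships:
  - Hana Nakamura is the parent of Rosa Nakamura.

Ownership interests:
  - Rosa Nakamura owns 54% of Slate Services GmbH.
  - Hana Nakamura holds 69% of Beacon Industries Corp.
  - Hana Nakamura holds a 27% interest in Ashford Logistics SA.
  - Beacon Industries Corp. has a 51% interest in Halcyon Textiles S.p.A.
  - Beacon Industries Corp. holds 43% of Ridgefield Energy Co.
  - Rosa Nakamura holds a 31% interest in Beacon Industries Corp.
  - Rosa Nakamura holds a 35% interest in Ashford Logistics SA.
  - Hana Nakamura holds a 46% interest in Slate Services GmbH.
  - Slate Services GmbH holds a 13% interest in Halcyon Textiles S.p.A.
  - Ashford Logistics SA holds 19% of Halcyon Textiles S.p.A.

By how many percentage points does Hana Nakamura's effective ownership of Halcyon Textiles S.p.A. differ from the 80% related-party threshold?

By parent–child attribution (R3), Hana Nakamura is treated as also owning Rosa Nakamura's interest in Slate Services GmbH, giving 46% + 54% = 100%.
By parent–child attribution (R3), Hana Nakamura is treated as also owning Rosa Nakamura's interest in Beacon Industries Corp, giving 69% + 31% = 100%.
By parent–child attribution (R3), Hana Nakamura is treated as also owning Rosa Nakamura's interest in Ashford Logistics SA, giving 27% + 35% = 62%.
Chain via Slate Services GmbH (R1): 100% × 13% = 13% of Halcyon Textiles S.p.A.
Chain via Beacon Industries Corp. (R1): 100% × 51% = 51% of Halcyon Textiles S.p.A.
Chain via Ashford Logistics SA (R1): 62% × 19% = 11.78% of Halcyon Textiles S.p.A.
Aggregating (R2): 13% + 51% + 11.78% = 75.78%.
75.78% falls short of the 80% threshold by 4.22 percentage points.

4.22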